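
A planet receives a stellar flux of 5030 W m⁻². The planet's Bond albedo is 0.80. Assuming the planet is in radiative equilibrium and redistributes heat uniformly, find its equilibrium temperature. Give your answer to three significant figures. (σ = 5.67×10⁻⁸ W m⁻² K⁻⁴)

T_eq ≈ 258 K

Energy balance: absorbed = emitted ⇒ πR²·S(1−A) = 4πR²·σT_eq⁴, so T_eq⁴ = S(1−A)/(4σ).
T_eq = [5030 × 0.20 / (4 × 5.67×10⁻⁸)]^(1/4) = (4.44×10⁹)^(1/4) = 258 K.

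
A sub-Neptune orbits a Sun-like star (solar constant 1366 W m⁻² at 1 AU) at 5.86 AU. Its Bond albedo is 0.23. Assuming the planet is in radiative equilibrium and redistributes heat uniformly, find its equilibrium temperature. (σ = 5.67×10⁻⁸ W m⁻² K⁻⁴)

Flux at 5.86 AU: S = 1366/5.86² = 39.8 W m⁻².
Energy balance: absorbed = emitted ⇒ πR²·S(1−A) = 4πR²·σT_eq⁴, so T_eq⁴ = S(1−A)/(4σ).
T_eq = [39.8 × 0.77 / (4 × 5.67×10⁻⁸)]^(1/4) = (1.35×10⁸)^(1/4) = 108 K.

T_eq ≈ 108 K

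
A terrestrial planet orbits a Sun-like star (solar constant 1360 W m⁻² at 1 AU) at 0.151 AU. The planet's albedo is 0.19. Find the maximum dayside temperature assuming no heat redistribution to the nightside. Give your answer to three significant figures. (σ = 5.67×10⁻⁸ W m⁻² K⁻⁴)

T_ss ≈ 961 K

Flux at 0.151 AU: S = 1360/0.151² = 5.96×10⁴ W m⁻².
With no redistribution each surface element balances locally: S(1−A) = σT⁴.
T = [5.96×10⁴ × 0.81 / 5.67×10⁻⁸]^(1/4) = (8.52×10¹¹)^(1/4) = 961 K.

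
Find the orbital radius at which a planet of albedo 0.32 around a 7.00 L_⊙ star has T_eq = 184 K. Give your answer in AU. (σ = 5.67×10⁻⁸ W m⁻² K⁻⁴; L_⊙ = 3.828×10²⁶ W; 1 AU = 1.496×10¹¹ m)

d ≈ 4.99 AU

L = 7.00 × 3.828×10²⁶ = 2.68×10²⁷ W.
From T_eq⁴ = L(1−A)/(16πσd²): d = √[L(1−A)/(16πσT_eq⁴)].
d = √[2.68×10²⁷ × 0.68 / (16π × 5.67×10⁻⁸ × (184)⁴)] = 7.47×10¹¹ m = 4.99 AU.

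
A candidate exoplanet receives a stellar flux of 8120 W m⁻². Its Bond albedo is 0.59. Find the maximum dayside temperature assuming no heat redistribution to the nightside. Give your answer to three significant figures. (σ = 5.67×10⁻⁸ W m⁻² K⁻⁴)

With no redistribution each surface element balances locally: S(1−A) = σT⁴.
T = [8120 × 0.41 / 5.67×10⁻⁸]^(1/4) = (5.87×10¹⁰)^(1/4) = 492 K.

T_ss ≈ 492 K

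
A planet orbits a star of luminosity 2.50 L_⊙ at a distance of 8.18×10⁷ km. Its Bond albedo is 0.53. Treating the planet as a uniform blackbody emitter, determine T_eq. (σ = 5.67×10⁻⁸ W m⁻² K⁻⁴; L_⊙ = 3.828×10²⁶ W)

d = 8.18×10⁷ km = 8.18×10¹⁰ m.
L = 2.50 × 3.828×10²⁶ = 9.57×10²⁶ W.
Flux: S = L/(4πd²) = 9.57×10²⁶/(4π×(8.18×10¹⁰)²) = 1.14×10⁴ W m⁻².
Energy balance: absorbed = emitted ⇒ πR²·S(1−A) = 4πR²·σT_eq⁴, so T_eq⁴ = S(1−A)/(4σ).
T_eq = [1.14×10⁴ × 0.47 / (4 × 5.67×10⁻⁸)]^(1/4) = (2.36×10¹⁰)^(1/4) = 392 K.

T_eq ≈ 392 K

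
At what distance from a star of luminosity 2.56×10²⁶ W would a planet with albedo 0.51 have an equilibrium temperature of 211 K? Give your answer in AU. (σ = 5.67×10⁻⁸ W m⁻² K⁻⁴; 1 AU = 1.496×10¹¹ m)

From T_eq⁴ = L(1−A)/(16πσd²): d = √[L(1−A)/(16πσT_eq⁴)].
d = √[2.56×10²⁶ × 0.49 / (16π × 5.67×10⁻⁸ × (211)⁴)] = 1.49×10¹¹ m = 0.996 AU.

d ≈ 0.996 AU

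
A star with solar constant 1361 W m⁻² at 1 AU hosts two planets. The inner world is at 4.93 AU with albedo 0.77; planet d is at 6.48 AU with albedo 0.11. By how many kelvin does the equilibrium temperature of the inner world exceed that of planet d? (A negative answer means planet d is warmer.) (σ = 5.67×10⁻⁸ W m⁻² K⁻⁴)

T_eq = [S₀(1−A)/(4σd²)]^(1/4), so T ∝ (1−A)^(1/4) / √d.
T₁ = [1361×0.23/(4×5.67×10⁻⁸×4.93²)]^(1/4) = 86.81 K.
T₂ = [1361×0.89/(4×5.67×10⁻⁸×6.48²)]^(1/4) = 106.20 K.

ΔT ≈ -19.4 K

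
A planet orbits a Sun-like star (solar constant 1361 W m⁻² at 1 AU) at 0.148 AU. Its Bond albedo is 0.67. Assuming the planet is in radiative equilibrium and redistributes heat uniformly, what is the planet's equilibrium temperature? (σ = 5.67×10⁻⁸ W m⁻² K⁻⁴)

Flux at 0.148 AU: S = 1361/0.148² = 6.21×10⁴ W m⁻².
Energy balance: absorbed = emitted ⇒ πR²·S(1−A) = 4πR²·σT_eq⁴, so T_eq⁴ = S(1−A)/(4σ).
T_eq = [6.21×10⁴ × 0.33 / (4 × 5.67×10⁻⁸)]^(1/4) = (9.04×10¹⁰)^(1/4) = 548 K.

T_eq ≈ 548 K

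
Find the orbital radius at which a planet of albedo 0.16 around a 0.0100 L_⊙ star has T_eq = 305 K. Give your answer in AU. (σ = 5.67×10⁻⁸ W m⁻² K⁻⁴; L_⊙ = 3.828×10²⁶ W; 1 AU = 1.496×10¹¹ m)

L = 0.0100 × 3.828×10²⁶ = 3.83×10²⁴ W.
From T_eq⁴ = L(1−A)/(16πσd²): d = √[L(1−A)/(16πσT_eq⁴)].
d = √[3.83×10²⁴ × 0.84 / (16π × 5.67×10⁻⁸ × (305)⁴)] = 1.14×10¹⁰ m = 0.0763 AU.

d ≈ 0.0763 AU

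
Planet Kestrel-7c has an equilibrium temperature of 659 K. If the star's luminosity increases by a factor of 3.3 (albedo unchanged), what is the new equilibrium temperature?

T_eq ≈ 888 K

T_eq ∝ L^(1/4) · d^(−1/2).
T′ = 659 × 3.3^(1/4) = 888 K.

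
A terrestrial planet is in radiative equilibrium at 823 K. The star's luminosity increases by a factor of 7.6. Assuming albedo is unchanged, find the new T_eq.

T_eq ≈ 1370 K

T_eq ∝ L^(1/4) · d^(−1/2).
T′ = 823 × 7.6^(1/4) = 1370 K.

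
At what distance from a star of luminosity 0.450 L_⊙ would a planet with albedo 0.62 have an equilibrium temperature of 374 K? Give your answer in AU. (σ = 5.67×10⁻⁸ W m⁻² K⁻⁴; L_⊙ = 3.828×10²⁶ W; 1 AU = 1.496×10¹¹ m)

L = 0.450 × 3.828×10²⁶ = 1.72×10²⁶ W.
From T_eq⁴ = L(1−A)/(16πσd²): d = √[L(1−A)/(16πσT_eq⁴)].
d = √[1.72×10²⁶ × 0.38 / (16π × 5.67×10⁻⁸ × (374)⁴)] = 3.43×10¹⁰ m = 0.229 AU.

d ≈ 0.229 AU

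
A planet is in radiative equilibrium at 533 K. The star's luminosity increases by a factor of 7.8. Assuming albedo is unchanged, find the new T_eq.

T_eq ≈ 891 K

T_eq ∝ L^(1/4) · d^(−1/2).
T′ = 533 × 7.8^(1/4) = 891 K.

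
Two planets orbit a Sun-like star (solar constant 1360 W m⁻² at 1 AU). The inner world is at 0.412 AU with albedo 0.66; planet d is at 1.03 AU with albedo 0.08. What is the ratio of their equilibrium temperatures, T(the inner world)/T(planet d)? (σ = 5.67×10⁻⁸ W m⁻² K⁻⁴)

T_eq = [S₀(1−A)/(4σd²)]^(1/4), so T ∝ (1−A)^(1/4) / √d.
T₁ = [1360×0.34/(4×5.67×10⁻⁸×0.412²)]^(1/4) = 331.05 K.
T₂ = [1360×0.92/(4×5.67×10⁻⁸×1.03²)]^(1/4) = 268.54 K.

T₁/T₂ ≈ 1.233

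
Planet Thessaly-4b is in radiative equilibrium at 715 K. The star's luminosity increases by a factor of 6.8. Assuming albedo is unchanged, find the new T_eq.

T_eq ≈ 1150 K

T_eq ∝ L^(1/4) · d^(−1/2).
T′ = 715 × 6.8^(1/4) = 1150 K.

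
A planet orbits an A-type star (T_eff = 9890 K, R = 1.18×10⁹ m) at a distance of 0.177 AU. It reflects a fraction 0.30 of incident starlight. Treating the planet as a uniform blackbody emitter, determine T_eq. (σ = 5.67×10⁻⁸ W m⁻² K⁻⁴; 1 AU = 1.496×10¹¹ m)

d = 0.177 AU = 2.65×10¹⁰ m.
L = 4πR_⋆²σT_⋆⁴ = 4π(1.18×10⁹)² × 5.67×10⁻⁸ × (9890)⁴ = 9.49×10²⁷ W.
S = L/(4πd²) = 1.08×10⁶ W m⁻².
Energy balance: absorbed = emitted ⇒ πR²·S(1−A) = 4πR²·σT_eq⁴, so T_eq⁴ = S(1−A)/(4σ).
T_eq = [1.08×10⁶ × 0.70 / (4 × 5.67×10⁻⁸)]^(1/4) = (3.32×10¹²)^(1/4) = 1350 K.

T_eq ≈ 1350 K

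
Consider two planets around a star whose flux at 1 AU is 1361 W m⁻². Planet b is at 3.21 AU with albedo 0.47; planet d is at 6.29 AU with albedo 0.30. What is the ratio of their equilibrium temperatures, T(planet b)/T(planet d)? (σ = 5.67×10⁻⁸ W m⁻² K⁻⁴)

T₁/T₂ ≈ 1.306

T_eq = [S₀(1−A)/(4σd²)]^(1/4), so T ∝ (1−A)^(1/4) / √d.
T₁ = [1361×0.53/(4×5.67×10⁻⁸×3.21²)]^(1/4) = 132.55 K.
T₂ = [1361×0.70/(4×5.67×10⁻⁸×6.29²)]^(1/4) = 101.51 K.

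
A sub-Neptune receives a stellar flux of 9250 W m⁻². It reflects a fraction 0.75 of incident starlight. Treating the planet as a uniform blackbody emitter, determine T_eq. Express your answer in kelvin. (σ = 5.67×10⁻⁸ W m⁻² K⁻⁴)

Energy balance: absorbed = emitted ⇒ πR²·S(1−A) = 4πR²·σT_eq⁴, so T_eq⁴ = S(1−A)/(4σ).
T_eq = [9250 × 0.25 / (4 × 5.67×10⁻⁸)]^(1/4) = (1.02×10¹⁰)^(1/4) = 318 K.

T_eq ≈ 318 K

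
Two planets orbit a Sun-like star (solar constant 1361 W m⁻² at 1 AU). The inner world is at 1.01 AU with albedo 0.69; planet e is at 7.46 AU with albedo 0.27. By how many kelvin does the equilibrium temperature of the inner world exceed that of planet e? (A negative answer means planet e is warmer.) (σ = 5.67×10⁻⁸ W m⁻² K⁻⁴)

ΔT ≈ 112.5 K

T_eq = [S₀(1−A)/(4σd²)]^(1/4), so T ∝ (1−A)^(1/4) / √d.
T₁ = [1361×0.31/(4×5.67×10⁻⁸×1.01²)]^(1/4) = 206.65 K.
T₂ = [1361×0.73/(4×5.67×10⁻⁸×7.46²)]^(1/4) = 94.19 K.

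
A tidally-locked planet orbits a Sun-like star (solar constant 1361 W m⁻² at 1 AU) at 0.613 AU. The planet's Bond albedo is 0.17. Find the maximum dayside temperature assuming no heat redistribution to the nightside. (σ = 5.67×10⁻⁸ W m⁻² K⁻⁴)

T_ss ≈ 480 K

Flux at 0.613 AU: S = 1361/0.613² = 3620 W m⁻².
With no redistribution each surface element balances locally: S(1−A) = σT⁴.
T = [3620 × 0.83 / 5.67×10⁻⁸]^(1/4) = (5.30×10¹⁰)^(1/4) = 480 K.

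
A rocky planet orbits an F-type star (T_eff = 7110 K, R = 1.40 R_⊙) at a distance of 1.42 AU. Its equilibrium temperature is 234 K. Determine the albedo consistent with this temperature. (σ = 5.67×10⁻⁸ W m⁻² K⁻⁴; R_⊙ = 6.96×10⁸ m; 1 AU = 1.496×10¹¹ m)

A ≈ 0.78

R_⋆ = 1.40 × 6.96×10⁸ = 9.74×10⁸ m.
d = 1.42 AU = 2.12×10¹¹ m.
L = 4πR_⋆²σT_⋆⁴ = 4π(9.74×10⁸)² × 5.67×10⁻⁸ × (7110)⁴ = 1.73×10²⁷ W.
S = L/(4πd²) = 3050 W m⁻².
From T_eq⁴ = S(1−A)/(4σ): 1−A = 4σT_eq⁴/S.
1−A = 4 × 5.67×10⁻⁸ × (234)⁴ / 3050 = 0.223.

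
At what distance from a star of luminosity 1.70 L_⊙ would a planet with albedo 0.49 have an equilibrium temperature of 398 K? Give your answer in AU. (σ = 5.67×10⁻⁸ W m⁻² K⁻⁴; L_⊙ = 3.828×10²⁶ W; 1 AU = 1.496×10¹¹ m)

L = 1.70 × 3.828×10²⁶ = 6.51×10²⁶ W.
From T_eq⁴ = L(1−A)/(16πσd²): d = √[L(1−A)/(16πσT_eq⁴)].
d = √[6.51×10²⁶ × 0.51 / (16π × 5.67×10⁻⁸ × (398)⁴)] = 6.81×10¹⁰ m = 0.455 AU.

d ≈ 0.455 AU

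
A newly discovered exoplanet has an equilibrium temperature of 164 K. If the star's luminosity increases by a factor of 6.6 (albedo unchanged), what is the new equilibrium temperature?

T_eq ≈ 263 K

T_eq ∝ L^(1/4) · d^(−1/2).
T′ = 164 × 6.6^(1/4) = 263 K.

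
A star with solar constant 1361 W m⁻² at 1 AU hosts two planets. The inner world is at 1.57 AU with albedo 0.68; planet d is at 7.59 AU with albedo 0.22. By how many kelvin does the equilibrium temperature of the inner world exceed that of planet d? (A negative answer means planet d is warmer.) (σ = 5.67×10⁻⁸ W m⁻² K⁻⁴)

ΔT ≈ 72.1 K

T_eq = [S₀(1−A)/(4σd²)]^(1/4), so T ∝ (1−A)^(1/4) / √d.
T₁ = [1361×0.32/(4×5.67×10⁻⁸×1.57²)]^(1/4) = 167.07 K.
T₂ = [1361×0.78/(4×5.67×10⁻⁸×7.59²)]^(1/4) = 94.94 K.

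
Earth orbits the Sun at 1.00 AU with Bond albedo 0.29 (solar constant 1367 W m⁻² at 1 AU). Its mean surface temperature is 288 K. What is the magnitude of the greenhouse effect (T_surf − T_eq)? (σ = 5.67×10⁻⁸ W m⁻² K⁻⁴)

ΔT ≈ 32.2 K

S = 1367/1.00² = 1367 W m⁻².
T_eq = [S(1−A)/(4σ)]^(1/4) = [1367×0.71/(4×5.67×10⁻⁸)]^(1/4) = 255.8 K.
ΔT = T_surf − T_eq = 288 − 255.8.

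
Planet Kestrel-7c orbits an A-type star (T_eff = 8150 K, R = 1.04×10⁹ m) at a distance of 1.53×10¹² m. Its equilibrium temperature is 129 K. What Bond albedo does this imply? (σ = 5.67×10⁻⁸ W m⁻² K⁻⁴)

A ≈ 0.46

L = 4πR_⋆²σT_⋆⁴ = 4π(1.04×10⁹)² × 5.67×10⁻⁸ × (8150)⁴ = 3.40×10²⁷ W.
S = L/(4πd²) = 116 W m⁻².
From T_eq⁴ = S(1−A)/(4σ): 1−A = 4σT_eq⁴/S.
1−A = 4 × 5.67×10⁻⁸ × (129)⁴ / 116 = 0.543.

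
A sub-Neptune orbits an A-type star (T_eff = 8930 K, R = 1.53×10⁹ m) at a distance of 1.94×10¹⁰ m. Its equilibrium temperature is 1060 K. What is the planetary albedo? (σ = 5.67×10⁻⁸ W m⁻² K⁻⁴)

L = 4πR_⋆²σT_⋆⁴ = 4π(1.53×10⁹)² × 5.67×10⁻⁸ × (8930)⁴ = 1.06×10²⁸ W.
S = L/(4πd²) = 2.24×10⁶ W m⁻².
From T_eq⁴ = S(1−A)/(4σ): 1−A = 4σT_eq⁴/S.
1−A = 4 × 5.67×10⁻⁸ × (1060)⁴ / 2.24×10⁶ = 0.128.

A ≈ 0.87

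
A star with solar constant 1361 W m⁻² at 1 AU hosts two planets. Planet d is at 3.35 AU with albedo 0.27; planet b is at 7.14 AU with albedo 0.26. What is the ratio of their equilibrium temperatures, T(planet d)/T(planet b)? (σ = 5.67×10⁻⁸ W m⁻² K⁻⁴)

T₁/T₂ ≈ 1.455

T_eq = [S₀(1−A)/(4σd²)]^(1/4), so T ∝ (1−A)^(1/4) / √d.
T₁ = [1361×0.73/(4×5.67×10⁻⁸×3.35²)]^(1/4) = 140.56 K.
T₂ = [1361×0.74/(4×5.67×10⁻⁸×7.14²)]^(1/4) = 96.61 K.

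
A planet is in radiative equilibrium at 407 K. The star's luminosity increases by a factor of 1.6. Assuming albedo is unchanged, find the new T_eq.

T_eq ∝ L^(1/4) · d^(−1/2).
T′ = 407 × 1.6^(1/4) = 458 K.

T_eq ≈ 458 K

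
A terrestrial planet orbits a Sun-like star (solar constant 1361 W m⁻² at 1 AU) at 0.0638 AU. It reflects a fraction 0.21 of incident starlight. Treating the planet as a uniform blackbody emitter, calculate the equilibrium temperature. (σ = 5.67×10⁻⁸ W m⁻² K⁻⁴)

Flux at 0.0638 AU: S = 1361/0.0638² = 3.34×10⁵ W m⁻².
Energy balance: absorbed = emitted ⇒ πR²·S(1−A) = 4πR²·σT_eq⁴, so T_eq⁴ = S(1−A)/(4σ).
T_eq = [3.34×10⁵ × 0.79 / (4 × 5.67×10⁻⁸)]^(1/4) = (1.16×10¹²)^(1/4) = 1040 K.

T_eq ≈ 1040 K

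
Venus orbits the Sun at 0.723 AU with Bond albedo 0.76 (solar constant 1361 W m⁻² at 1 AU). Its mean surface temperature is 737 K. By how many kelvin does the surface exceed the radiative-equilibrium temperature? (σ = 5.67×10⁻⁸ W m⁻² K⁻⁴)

S = 1361/0.723² = 2604 W m⁻².
T_eq = [S(1−A)/(4σ)]^(1/4) = [2604×0.24/(4×5.67×10⁻⁸)]^(1/4) = 229.1 K.
ΔT = T_surf − T_eq = 737 − 229.1.

ΔT ≈ 507.9 K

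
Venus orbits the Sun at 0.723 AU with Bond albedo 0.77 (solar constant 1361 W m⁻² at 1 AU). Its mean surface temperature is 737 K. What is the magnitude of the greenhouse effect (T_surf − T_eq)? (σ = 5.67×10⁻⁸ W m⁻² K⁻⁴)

ΔT ≈ 510.3 K

S = 1361/0.723² = 2604 W m⁻².
T_eq = [S(1−A)/(4σ)]^(1/4) = [2604×0.23/(4×5.67×10⁻⁸)]^(1/4) = 226.7 K.
ΔT = T_surf − T_eq = 737 − 226.7.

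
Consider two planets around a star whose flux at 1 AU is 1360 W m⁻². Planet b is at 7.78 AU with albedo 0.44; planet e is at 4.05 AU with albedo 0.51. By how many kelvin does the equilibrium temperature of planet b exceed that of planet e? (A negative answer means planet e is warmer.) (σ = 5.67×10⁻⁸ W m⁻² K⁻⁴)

ΔT ≈ -29.4 K

T_eq = [S₀(1−A)/(4σd²)]^(1/4), so T ∝ (1−A)^(1/4) / √d.
T₁ = [1360×0.56/(4×5.67×10⁻⁸×7.78²)]^(1/4) = 86.30 K.
T₂ = [1360×0.49/(4×5.67×10⁻⁸×4.05²)]^(1/4) = 115.69 K.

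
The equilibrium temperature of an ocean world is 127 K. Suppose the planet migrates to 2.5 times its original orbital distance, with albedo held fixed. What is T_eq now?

T_eq ∝ L^(1/4) · d^(−1/2).
T′ = 127 / 2.5^(1/2) = 80.3 K.

T_eq ≈ 80.3 K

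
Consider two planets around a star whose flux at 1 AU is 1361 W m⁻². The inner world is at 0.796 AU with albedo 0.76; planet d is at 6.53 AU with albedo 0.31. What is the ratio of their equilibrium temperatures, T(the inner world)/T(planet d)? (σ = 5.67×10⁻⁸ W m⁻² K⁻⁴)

T_eq = [S₀(1−A)/(4σd²)]^(1/4), so T ∝ (1−A)^(1/4) / √d.
T₁ = [1361×0.24/(4×5.67×10⁻⁸×0.796²)]^(1/4) = 218.35 K.
T₂ = [1361×0.69/(4×5.67×10⁻⁸×6.53²)]^(1/4) = 99.27 K.

T₁/T₂ ≈ 2.200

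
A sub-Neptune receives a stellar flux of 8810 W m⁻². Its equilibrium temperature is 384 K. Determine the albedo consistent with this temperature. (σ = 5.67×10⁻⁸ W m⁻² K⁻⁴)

From T_eq⁴ = S(1−A)/(4σ): 1−A = 4σT_eq⁴/S.
1−A = 4 × 5.67×10⁻⁸ × (384)⁴ / 8810 = 0.560.

A ≈ 0.44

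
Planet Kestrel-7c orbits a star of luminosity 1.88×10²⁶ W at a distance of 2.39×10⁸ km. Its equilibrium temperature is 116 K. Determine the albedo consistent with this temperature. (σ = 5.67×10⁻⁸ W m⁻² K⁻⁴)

d = 2.39×10⁸ km = 2.39×10¹¹ m.
Flux: S = L/(4πd²) = 1.88×10²⁶/(4π×(2.39×10¹¹)²) = 262 W m⁻².
From T_eq⁴ = S(1−A)/(4σ): 1−A = 4σT_eq⁴/S.
1−A = 4 × 5.67×10⁻⁸ × (116)⁴ / 262 = 0.157.

A ≈ 0.84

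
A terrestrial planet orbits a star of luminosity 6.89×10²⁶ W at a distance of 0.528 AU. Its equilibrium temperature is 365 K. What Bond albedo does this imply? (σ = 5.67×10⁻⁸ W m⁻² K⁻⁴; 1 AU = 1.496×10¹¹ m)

A ≈ 0.54

d = 0.528 AU = 7.90×10¹⁰ m.
Flux: S = L/(4πd²) = 6.89×10²⁶/(4π×(7.90×10¹⁰)²) = 8790 W m⁻².
From T_eq⁴ = S(1−A)/(4σ): 1−A = 4σT_eq⁴/S.
1−A = 4 × 5.67×10⁻⁸ × (365)⁴ / 8790 = 0.458.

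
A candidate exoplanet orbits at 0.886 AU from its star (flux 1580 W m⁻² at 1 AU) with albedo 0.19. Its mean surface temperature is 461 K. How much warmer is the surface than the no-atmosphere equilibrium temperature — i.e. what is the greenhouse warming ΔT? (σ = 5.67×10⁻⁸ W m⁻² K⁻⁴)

ΔT ≈ 169.8 K

S = 1580/0.886² = 2013 W m⁻².
T_eq = [S(1−A)/(4σ)]^(1/4) = [2013×0.81/(4×5.67×10⁻⁸)]^(1/4) = 291.2 K.
ΔT = T_surf − T_eq = 461 − 291.2.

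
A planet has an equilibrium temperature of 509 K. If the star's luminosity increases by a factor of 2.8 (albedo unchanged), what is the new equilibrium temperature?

T_eq ≈ 658 K

T_eq ∝ L^(1/4) · d^(−1/2).
T′ = 509 × 2.8^(1/4) = 658 K.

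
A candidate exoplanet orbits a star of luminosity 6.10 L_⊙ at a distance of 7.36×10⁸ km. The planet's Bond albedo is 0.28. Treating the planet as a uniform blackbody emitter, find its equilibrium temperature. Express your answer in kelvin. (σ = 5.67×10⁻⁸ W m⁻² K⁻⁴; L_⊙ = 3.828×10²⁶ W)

T_eq ≈ 182 K

d = 7.36×10⁸ km = 7.36×10¹¹ m.
L = 6.10 × 3.828×10²⁶ = 2.34×10²⁷ W.
Flux: S = L/(4πd²) = 2.34×10²⁷/(4π×(7.36×10¹¹)²) = 343 W m⁻².
Energy balance: absorbed = emitted ⇒ πR²·S(1−A) = 4πR²·σT_eq⁴, so T_eq⁴ = S(1−A)/(4σ).
T_eq = [343 × 0.72 / (4 × 5.67×10⁻⁸)]^(1/4) = (1.09×10⁹)^(1/4) = 182 K.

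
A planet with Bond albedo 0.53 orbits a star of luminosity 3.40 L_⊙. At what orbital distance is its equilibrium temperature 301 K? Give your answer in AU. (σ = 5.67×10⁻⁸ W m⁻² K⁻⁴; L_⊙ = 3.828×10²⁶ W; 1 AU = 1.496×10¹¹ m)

d ≈ 1.08 AU

L = 3.40 × 3.828×10²⁶ = 1.30×10²⁷ W.
From T_eq⁴ = L(1−A)/(16πσd²): d = √[L(1−A)/(16πσT_eq⁴)].
d = √[1.30×10²⁷ × 0.47 / (16π × 5.67×10⁻⁸ × (301)⁴)] = 1.62×10¹¹ m = 1.08 AU.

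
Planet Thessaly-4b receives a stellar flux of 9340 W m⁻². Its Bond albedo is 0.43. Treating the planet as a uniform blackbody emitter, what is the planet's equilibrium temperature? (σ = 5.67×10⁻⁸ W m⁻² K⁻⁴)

Energy balance: absorbed = emitted ⇒ πR²·S(1−A) = 4πR²·σT_eq⁴, so T_eq⁴ = S(1−A)/(4σ).
T_eq = [9340 × 0.57 / (4 × 5.67×10⁻⁸)]^(1/4) = (2.35×10¹⁰)^(1/4) = 391 K.

T_eq ≈ 391 K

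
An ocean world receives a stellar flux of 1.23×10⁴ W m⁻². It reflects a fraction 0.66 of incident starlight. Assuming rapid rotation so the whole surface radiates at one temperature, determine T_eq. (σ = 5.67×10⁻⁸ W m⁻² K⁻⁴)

T_eq ≈ 368 K

Energy balance: absorbed = emitted ⇒ πR²·S(1−A) = 4πR²·σT_eq⁴, so T_eq⁴ = S(1−A)/(4σ).
T_eq = [1.23×10⁴ × 0.34 / (4 × 5.67×10⁻⁸)]^(1/4) = (1.84×10¹⁰)^(1/4) = 368 K.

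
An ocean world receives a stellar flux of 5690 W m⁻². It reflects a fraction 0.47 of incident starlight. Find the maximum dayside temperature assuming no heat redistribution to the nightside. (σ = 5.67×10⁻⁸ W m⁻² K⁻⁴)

T_ss ≈ 480 K

With no redistribution each surface element balances locally: S(1−A) = σT⁴.
T = [5690 × 0.53 / 5.67×10⁻⁸]^(1/4) = (5.32×10¹⁰)^(1/4) = 480 K.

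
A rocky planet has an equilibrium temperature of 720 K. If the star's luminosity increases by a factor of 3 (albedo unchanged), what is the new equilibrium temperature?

T_eq ≈ 948 K

T_eq ∝ L^(1/4) · d^(−1/2).
T′ = 720 × 3^(1/4) = 948 K.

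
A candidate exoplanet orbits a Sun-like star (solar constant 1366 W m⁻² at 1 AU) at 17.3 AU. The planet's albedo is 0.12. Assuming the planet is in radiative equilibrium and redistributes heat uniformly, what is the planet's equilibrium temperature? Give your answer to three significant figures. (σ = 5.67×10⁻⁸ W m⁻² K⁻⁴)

Flux at 17.3 AU: S = 1366/17.3² = 4.56 W m⁻².
Energy balance: absorbed = emitted ⇒ πR²·S(1−A) = 4πR²·σT_eq⁴, so T_eq⁴ = S(1−A)/(4σ).
T_eq = [4.56 × 0.88 / (4 × 5.67×10⁻⁸)]^(1/4) = (1.77×10⁷)^(1/4) = 64.9 K.

T_eq ≈ 64.9 K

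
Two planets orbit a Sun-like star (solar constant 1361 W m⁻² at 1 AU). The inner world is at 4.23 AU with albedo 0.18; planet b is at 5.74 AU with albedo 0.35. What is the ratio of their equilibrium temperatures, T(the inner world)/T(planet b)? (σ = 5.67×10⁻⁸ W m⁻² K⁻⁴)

T₁/T₂ ≈ 1.235

T_eq = [S₀(1−A)/(4σd²)]^(1/4), so T ∝ (1−A)^(1/4) / √d.
T₁ = [1361×0.82/(4×5.67×10⁻⁸×4.23²)]^(1/4) = 128.78 K.
T₂ = [1361×0.65/(4×5.67×10⁻⁸×5.74²)]^(1/4) = 104.31 K.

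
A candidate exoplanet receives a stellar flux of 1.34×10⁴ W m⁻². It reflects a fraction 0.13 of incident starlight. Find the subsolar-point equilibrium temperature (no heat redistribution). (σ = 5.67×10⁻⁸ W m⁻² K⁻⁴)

T_ss ≈ 673 K

At the subsolar point the surface absorbs S(1−A) and emits σT⁴ per unit area — no factor of 4, since only the local patch is in balance.
T = [1.34×10⁴ × 0.87 / 5.67×10⁻⁸]^(1/4) = (2.06×10¹¹)^(1/4) = 673 K.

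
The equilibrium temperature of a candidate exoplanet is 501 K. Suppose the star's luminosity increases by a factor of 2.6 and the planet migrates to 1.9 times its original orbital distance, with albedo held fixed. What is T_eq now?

T_eq ≈ 462 K

T_eq ∝ L^(1/4) · d^(−1/2).
T′ = 501 × 2.6^(1/4) / 1.9^(1/2) = 462 K.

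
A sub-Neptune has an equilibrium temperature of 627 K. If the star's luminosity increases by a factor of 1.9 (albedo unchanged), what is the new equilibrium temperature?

T_eq ≈ 736 K

T_eq ∝ L^(1/4) · d^(−1/2).
T′ = 627 × 1.9^(1/4) = 736 K.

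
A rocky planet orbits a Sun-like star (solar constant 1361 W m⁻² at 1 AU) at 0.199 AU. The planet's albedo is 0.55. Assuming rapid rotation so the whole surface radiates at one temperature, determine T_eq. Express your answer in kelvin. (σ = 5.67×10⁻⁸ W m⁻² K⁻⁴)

Flux at 0.199 AU: S = 1361/0.199² = 3.44×10⁴ W m⁻².
Energy balance: absorbed = emitted ⇒ πR²·S(1−A) = 4πR²·σT_eq⁴, so T_eq⁴ = S(1−A)/(4σ).
T_eq = [3.44×10⁴ × 0.45 / (4 × 5.67×10⁻⁸)]^(1/4) = (6.82×10¹⁰)^(1/4) = 511 K.

T_eq ≈ 511 K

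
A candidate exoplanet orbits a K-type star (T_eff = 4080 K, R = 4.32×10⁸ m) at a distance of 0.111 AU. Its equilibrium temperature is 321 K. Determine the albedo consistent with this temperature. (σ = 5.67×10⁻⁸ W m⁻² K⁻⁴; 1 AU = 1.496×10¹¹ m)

A ≈ 0.77

d = 0.111 AU = 1.66×10¹⁰ m.
L = 4πR_⋆²σT_⋆⁴ = 4π(4.32×10⁸)² × 5.67×10⁻⁸ × (4080)⁴ = 3.68×10²⁵ W.
S = L/(4πd²) = 1.06×10⁴ W m⁻².
From T_eq⁴ = S(1−A)/(4σ): 1−A = 4σT_eq⁴/S.
1−A = 4 × 5.67×10⁻⁸ × (321)⁴ / 1.06×10⁴ = 0.226.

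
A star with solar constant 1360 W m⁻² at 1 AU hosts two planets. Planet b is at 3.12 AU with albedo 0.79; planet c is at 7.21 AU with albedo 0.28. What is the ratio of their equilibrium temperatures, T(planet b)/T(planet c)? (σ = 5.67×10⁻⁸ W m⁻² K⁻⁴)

T₁/T₂ ≈ 1.117

T_eq = [S₀(1−A)/(4σd²)]^(1/4), so T ∝ (1−A)^(1/4) / √d.
T₁ = [1360×0.21/(4×5.67×10⁻⁸×3.12²)]^(1/4) = 106.65 K.
T₂ = [1360×0.72/(4×5.67×10⁻⁸×7.21²)]^(1/4) = 95.46 K.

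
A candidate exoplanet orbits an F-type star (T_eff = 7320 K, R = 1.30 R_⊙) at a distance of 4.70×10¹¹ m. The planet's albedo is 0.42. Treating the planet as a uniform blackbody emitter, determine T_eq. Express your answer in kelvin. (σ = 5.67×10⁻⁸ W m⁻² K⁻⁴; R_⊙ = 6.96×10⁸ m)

T_eq ≈ 198 K

R_⋆ = 1.30 × 6.96×10⁸ = 9.05×10⁸ m.
L = 4πR_⋆²σT_⋆⁴ = 4π(9.05×10⁸)² × 5.67×10⁻⁸ × (7320)⁴ = 1.67×10²⁷ W.
S = L/(4πd²) = 603 W m⁻².
Energy balance: absorbed = emitted ⇒ πR²·S(1−A) = 4πR²·σT_eq⁴, so T_eq⁴ = S(1−A)/(4σ).
T_eq = [603 × 0.58 / (4 × 5.67×10⁻⁸)]^(1/4) = (1.54×10⁹)^(1/4) = 198 K.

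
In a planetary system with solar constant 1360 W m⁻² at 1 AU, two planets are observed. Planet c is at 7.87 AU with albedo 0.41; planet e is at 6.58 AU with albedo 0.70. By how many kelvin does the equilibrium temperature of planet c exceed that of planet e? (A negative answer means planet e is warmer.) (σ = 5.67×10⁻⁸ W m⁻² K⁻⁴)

T_eq = [S₀(1−A)/(4σd²)]^(1/4), so T ∝ (1−A)^(1/4) / √d.
T₁ = [1360×0.59/(4×5.67×10⁻⁸×7.87²)]^(1/4) = 86.94 K.
T₂ = [1360×0.30/(4×5.67×10⁻⁸×6.58²)]^(1/4) = 80.29 K.

ΔT ≈ 6.6 K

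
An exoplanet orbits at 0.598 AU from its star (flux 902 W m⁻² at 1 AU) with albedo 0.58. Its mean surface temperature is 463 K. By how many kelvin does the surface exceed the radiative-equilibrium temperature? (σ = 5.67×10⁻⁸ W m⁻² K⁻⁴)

ΔT ≈ 201.6 K

S = 902/0.598² = 2522 W m⁻².
T_eq = [S(1−A)/(4σ)]^(1/4) = [2522×0.42/(4×5.67×10⁻⁸)]^(1/4) = 261.4 K.
ΔT = T_surf − T_eq = 463 − 261.4.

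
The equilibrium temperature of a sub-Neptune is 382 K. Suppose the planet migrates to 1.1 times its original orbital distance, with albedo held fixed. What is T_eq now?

T_eq ∝ L^(1/4) · d^(−1/2).
T′ = 382 / 1.1^(1/2) = 364 K.

T_eq ≈ 364 K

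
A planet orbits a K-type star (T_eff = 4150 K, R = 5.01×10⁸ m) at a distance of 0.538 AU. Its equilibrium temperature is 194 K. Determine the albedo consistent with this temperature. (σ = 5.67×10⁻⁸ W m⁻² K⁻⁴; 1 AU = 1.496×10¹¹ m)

d = 0.538 AU = 8.05×10¹⁰ m.
L = 4πR_⋆²σT_⋆⁴ = 4π(5.01×10⁸)² × 5.67×10⁻⁸ × (4150)⁴ = 5.30×10²⁵ W.
S = L/(4πd²) = 652 W m⁻².
From T_eq⁴ = S(1−A)/(4σ): 1−A = 4σT_eq⁴/S.
1−A = 4 × 5.67×10⁻⁸ × (194)⁴ / 652 = 0.493.

A ≈ 0.51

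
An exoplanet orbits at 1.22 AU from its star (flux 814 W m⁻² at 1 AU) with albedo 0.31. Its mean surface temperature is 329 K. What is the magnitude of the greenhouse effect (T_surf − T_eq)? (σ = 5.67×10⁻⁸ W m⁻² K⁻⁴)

ΔT ≈ 127.0 K

S = 814/1.22² = 546.9 W m⁻².
T_eq = [S(1−A)/(4σ)]^(1/4) = [546.9×0.69/(4×5.67×10⁻⁸)]^(1/4) = 202.0 K.
ΔT = T_surf − T_eq = 329 − 202.0.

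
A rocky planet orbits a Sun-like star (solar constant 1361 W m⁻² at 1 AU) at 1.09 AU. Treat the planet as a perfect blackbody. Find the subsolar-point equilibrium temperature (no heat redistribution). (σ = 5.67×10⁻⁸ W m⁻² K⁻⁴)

T_ss ≈ 377 K

Flux at 1.09 AU: S = 1361/1.09² = 1150 W m⁻².
At the subsolar point the surface absorbs S(1−A) and emits σT⁴ per unit area — no factor of 4, since only the local patch is in balance.
T = [1150 × 1.00 / 5.67×10⁻⁸]^(1/4) = (2.02×10¹⁰)^(1/4) = 377 K.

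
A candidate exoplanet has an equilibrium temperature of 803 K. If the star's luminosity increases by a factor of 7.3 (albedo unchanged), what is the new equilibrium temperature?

T_eq ∝ L^(1/4) · d^(−1/2).
T′ = 803 × 7.3^(1/4) = 1320 K.

T_eq ≈ 1320 K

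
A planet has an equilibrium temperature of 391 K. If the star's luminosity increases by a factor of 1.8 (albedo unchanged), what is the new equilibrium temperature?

T_eq ∝ L^(1/4) · d^(−1/2).
T′ = 391 × 1.8^(1/4) = 453 K.

T_eq ≈ 453 K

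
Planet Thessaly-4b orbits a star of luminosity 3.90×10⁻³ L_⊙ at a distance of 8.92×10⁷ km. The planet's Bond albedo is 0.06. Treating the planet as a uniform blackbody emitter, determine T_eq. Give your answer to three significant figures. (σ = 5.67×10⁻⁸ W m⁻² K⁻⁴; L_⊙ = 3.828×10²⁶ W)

T_eq ≈ 88.7 K

d = 8.92×10⁷ km = 8.92×10¹⁰ m.
L = 3.90×10⁻³ × 3.828×10²⁶ = 1.49×10²⁴ W.
Flux: S = L/(4πd²) = 1.49×10²⁴/(4π×(8.92×10¹⁰)²) = 14.9 W m⁻².
Energy balance: absorbed = emitted ⇒ πR²·S(1−A) = 4πR²·σT_eq⁴, so T_eq⁴ = S(1−A)/(4σ).
T_eq = [14.9 × 0.94 / (4 × 5.67×10⁻⁸)]^(1/4) = (6.19×10⁷)^(1/4) = 88.7 K.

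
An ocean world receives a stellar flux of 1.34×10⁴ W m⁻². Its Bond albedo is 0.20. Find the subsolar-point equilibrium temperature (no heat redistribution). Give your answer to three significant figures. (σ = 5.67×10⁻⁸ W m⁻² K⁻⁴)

T_ss ≈ 659 K

At the subsolar point the surface absorbs S(1−A) and emits σT⁴ per unit area — no factor of 4, since only the local patch is in balance.
T = [1.34×10⁴ × 0.80 / 5.67×10⁻⁸]^(1/4) = (1.89×10¹¹)^(1/4) = 659 K.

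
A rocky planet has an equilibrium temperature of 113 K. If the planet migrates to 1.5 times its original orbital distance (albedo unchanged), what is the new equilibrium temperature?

T_eq ≈ 92.3 K

T_eq ∝ L^(1/4) · d^(−1/2).
T′ = 113 / 1.5^(1/2) = 92.3 K.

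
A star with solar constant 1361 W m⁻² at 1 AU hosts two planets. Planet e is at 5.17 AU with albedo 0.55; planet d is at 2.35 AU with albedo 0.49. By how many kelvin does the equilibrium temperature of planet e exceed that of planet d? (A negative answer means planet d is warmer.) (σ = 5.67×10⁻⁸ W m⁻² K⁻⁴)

T_eq = [S₀(1−A)/(4σd²)]^(1/4), so T ∝ (1−A)^(1/4) / √d.
T₁ = [1361×0.45/(4×5.67×10⁻⁸×5.17²)]^(1/4) = 100.26 K.
T₂ = [1361×0.51/(4×5.67×10⁻⁸×2.35²)]^(1/4) = 153.43 K.

ΔT ≈ -53.2 K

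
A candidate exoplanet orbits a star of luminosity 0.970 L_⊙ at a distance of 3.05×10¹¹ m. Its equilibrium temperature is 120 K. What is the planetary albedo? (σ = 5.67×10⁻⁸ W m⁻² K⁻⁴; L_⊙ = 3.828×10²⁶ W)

L = 0.970 × 3.828×10²⁶ = 3.71×10²⁶ W.
Flux: S = L/(4πd²) = 3.71×10²⁶/(4π×(3.05×10¹¹)²) = 318 W m⁻².
From T_eq⁴ = S(1−A)/(4σ): 1−A = 4σT_eq⁴/S.
1−A = 4 × 5.67×10⁻⁸ × (120)⁴ / 318 = 0.148.

A ≈ 0.85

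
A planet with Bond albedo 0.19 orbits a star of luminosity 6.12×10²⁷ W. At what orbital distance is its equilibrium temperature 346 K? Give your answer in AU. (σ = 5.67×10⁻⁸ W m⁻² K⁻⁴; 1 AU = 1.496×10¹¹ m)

From T_eq⁴ = L(1−A)/(16πσd²): d = √[L(1−A)/(16πσT_eq⁴)].
d = √[6.12×10²⁷ × 0.81 / (16π × 5.67×10⁻⁸ × (346)⁴)] = 3.48×10¹¹ m = 2.33 AU.

d ≈ 2.33 AU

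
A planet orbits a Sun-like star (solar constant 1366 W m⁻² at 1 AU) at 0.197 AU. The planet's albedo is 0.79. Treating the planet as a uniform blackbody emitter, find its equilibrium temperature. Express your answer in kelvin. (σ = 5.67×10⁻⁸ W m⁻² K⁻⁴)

T_eq ≈ 425 K

Flux at 0.197 AU: S = 1366/0.197² = 3.52×10⁴ W m⁻².
Energy balance: absorbed = emitted ⇒ πR²·S(1−A) = 4πR²·σT_eq⁴, so T_eq⁴ = S(1−A)/(4σ).
T_eq = [3.52×10⁴ × 0.21 / (4 × 5.67×10⁻⁸)]^(1/4) = (3.26×10¹⁰)^(1/4) = 425 K.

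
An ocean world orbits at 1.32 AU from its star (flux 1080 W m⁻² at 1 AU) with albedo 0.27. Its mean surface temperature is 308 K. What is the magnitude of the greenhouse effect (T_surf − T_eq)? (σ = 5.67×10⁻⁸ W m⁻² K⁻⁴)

S = 1080/1.32² = 619.8 W m⁻².
T_eq = [S(1−A)/(4σ)]^(1/4) = [619.8×0.73/(4×5.67×10⁻⁸)]^(1/4) = 211.3 K.
ΔT = T_surf − T_eq = 308 − 211.3.

ΔT ≈ 96.7 K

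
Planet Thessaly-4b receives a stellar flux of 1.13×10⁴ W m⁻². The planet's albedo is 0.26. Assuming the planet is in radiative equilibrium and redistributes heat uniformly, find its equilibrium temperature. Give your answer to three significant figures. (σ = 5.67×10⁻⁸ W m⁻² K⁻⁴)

T_eq ≈ 438 K

Energy balance: absorbed = emitted ⇒ πR²·S(1−A) = 4πR²·σT_eq⁴, so T_eq⁴ = S(1−A)/(4σ).
T_eq = [1.13×10⁴ × 0.74 / (4 × 5.67×10⁻⁸)]^(1/4) = (3.69×10¹⁰)^(1/4) = 438 K.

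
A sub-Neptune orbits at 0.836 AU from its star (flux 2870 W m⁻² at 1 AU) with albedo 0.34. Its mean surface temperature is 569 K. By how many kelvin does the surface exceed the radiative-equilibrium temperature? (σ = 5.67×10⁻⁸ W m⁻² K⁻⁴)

S = 2870/0.836² = 4106 W m⁻².
T_eq = [S(1−A)/(4σ)]^(1/4) = [4106×0.66/(4×5.67×10⁻⁸)]^(1/4) = 330.6 K.
ΔT = T_surf − T_eq = 569 − 330.6.

ΔT ≈ 238.4 K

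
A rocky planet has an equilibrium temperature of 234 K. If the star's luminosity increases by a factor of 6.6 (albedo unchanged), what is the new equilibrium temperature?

T_eq ∝ L^(1/4) · d^(−1/2).
T′ = 234 × 6.6^(1/4) = 375 K.

T_eq ≈ 375 K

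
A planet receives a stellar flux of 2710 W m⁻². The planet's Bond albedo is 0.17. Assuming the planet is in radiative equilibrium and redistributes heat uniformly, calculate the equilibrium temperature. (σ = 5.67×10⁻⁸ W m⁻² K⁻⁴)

T_eq ≈ 316 K

Energy balance: absorbed = emitted ⇒ πR²·S(1−A) = 4πR²·σT_eq⁴, so T_eq⁴ = S(1−A)/(4σ).
T_eq = [2710 × 0.83 / (4 × 5.67×10⁻⁸)]^(1/4) = (9.92×10⁹)^(1/4) = 316 K.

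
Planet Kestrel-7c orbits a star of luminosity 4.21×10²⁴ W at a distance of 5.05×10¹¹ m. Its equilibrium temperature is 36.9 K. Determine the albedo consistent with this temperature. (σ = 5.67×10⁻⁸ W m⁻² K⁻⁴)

Flux: S = L/(4πd²) = 4.21×10²⁴/(4π×(5.05×10¹¹)²) = 1.31 W m⁻².
From T_eq⁴ = S(1−A)/(4σ): 1−A = 4σT_eq⁴/S.
1−A = 4 × 5.67×10⁻⁸ × (36.9)⁴ / 1.31 = 0.320.

A ≈ 0.68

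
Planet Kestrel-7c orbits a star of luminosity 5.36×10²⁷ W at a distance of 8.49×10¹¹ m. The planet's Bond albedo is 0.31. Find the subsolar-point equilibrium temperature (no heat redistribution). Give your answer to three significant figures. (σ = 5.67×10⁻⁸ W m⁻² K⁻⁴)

Flux: S = L/(4πd²) = 5.36×10²⁷/(4π×(8.49×10¹¹)²) = 592 W m⁻².
At the subsolar point the surface absorbs S(1−A) and emits σT⁴ per unit area — no factor of 4, since only the local patch is in balance.
T = [592 × 0.69 / 5.67×10⁻⁸]^(1/4) = (7.20×10⁹)^(1/4) = 291 K.

T_ss ≈ 291 K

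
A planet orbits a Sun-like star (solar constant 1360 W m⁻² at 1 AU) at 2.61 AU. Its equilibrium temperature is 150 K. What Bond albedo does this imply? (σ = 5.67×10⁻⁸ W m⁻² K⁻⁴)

A ≈ 0.42

Flux at 2.61 AU: S = 1360/2.61² = 200 W m⁻².
From T_eq⁴ = S(1−A)/(4σ): 1−A = 4σT_eq⁴/S.
1−A = 4 × 5.67×10⁻⁸ × (150)⁴ / 200 = 0.575.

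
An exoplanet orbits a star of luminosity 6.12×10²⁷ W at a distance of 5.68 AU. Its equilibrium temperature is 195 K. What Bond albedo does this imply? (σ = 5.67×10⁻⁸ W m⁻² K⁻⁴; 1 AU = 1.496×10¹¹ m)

A ≈ 0.51

d = 5.68 AU = 8.50×10¹¹ m.
Flux: S = L/(4πd²) = 6.12×10²⁷/(4π×(8.50×10¹¹)²) = 674 W m⁻².
From T_eq⁴ = S(1−A)/(4σ): 1−A = 4σT_eq⁴/S.
1−A = 4 × 5.67×10⁻⁸ × (195)⁴ / 674 = 0.486.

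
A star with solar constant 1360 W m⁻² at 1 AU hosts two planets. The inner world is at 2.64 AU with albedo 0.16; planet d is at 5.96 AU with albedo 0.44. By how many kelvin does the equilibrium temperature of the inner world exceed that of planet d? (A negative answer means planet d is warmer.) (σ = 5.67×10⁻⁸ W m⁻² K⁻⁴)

T_eq = [S₀(1−A)/(4σd²)]^(1/4), so T ∝ (1−A)^(1/4) / √d.
T₁ = [1360×0.84/(4×5.67×10⁻⁸×2.64²)]^(1/4) = 163.96 K.
T₂ = [1360×0.56/(4×5.67×10⁻⁸×5.96²)]^(1/4) = 98.60 K.

ΔT ≈ 65.4 K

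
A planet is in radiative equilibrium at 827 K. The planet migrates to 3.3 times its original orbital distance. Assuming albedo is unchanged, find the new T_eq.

T_eq ∝ L^(1/4) · d^(−1/2).
T′ = 827 / 3.3^(1/2) = 455 K.

T_eq ≈ 455 K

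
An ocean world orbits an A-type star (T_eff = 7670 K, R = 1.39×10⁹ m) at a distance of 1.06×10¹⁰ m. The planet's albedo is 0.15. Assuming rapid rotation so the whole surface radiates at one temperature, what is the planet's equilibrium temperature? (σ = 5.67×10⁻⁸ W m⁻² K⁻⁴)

T_eq ≈ 1890 K

L = 4πR_⋆²σT_⋆⁴ = 4π(1.39×10⁹)² × 5.67×10⁻⁸ × (7670)⁴ = 4.76×10²⁷ W.
S = L/(4πd²) = 3.37×10⁶ W m⁻².
Energy balance: absorbed = emitted ⇒ πR²·S(1−A) = 4πR²·σT_eq⁴, so T_eq⁴ = S(1−A)/(4σ).
T_eq = [3.37×10⁶ × 0.85 / (4 × 5.67×10⁻⁸)]^(1/4) = (1.26×10¹³)^(1/4) = 1890 K.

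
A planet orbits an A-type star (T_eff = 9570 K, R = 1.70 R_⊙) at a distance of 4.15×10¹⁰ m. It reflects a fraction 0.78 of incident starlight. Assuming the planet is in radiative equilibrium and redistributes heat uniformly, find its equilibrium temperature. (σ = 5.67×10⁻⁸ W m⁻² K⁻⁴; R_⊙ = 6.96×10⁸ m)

R_⋆ = 1.70 × 6.96×10⁸ = 1.18×10⁹ m.
L = 4πR_⋆²σT_⋆⁴ = 4π(1.18×10⁹)² × 5.67×10⁻⁸ × (9570)⁴ = 8.37×10²⁷ W.
S = L/(4πd²) = 3.87×10⁵ W m⁻².
Energy balance: absorbed = emitted ⇒ πR²·S(1−A) = 4πR²·σT_eq⁴, so T_eq⁴ = S(1−A)/(4σ).
T_eq = [3.87×10⁵ × 0.22 / (4 × 5.67×10⁻⁸)]^(1/4) = (3.75×10¹¹)^(1/4) = 783 K.

T_eq ≈ 783 K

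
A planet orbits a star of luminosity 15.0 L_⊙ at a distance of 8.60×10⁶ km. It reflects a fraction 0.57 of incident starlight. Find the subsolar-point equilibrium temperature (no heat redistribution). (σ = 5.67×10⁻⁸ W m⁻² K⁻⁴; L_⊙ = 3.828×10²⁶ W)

T_ss ≈ 2620 K

d = 8.60×10⁶ km = 8.60×10⁹ m.
L = 15.0 × 3.828×10²⁶ = 5.74×10²⁷ W.
Flux: S = L/(4πd²) = 5.74×10²⁷/(4π×(8.60×10⁹)²) = 6.18×10⁶ W m⁻².
At the subsolar point the surface absorbs S(1−A) and emits σT⁴ per unit area — no factor of 4, since only the local patch is in balance.
T = [6.18×10⁶ × 0.43 / 5.67×10⁻⁸]^(1/4) = (4.69×10¹³)^(1/4) = 2620 K.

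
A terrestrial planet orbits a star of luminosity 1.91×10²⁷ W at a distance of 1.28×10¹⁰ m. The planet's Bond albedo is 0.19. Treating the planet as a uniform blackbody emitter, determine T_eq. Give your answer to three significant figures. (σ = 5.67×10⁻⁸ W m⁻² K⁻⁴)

Flux: S = L/(4πd²) = 1.91×10²⁷/(4π×(1.28×10¹⁰)²) = 9.28×10⁵ W m⁻².
Energy balance: absorbed = emitted ⇒ πR²·S(1−A) = 4πR²·σT_eq⁴, so T_eq⁴ = S(1−A)/(4σ).
T_eq = [9.28×10⁵ × 0.81 / (4 × 5.67×10⁻⁸)]^(1/4) = (3.31×10¹²)^(1/4) = 1350 K.

T_eq ≈ 1350 K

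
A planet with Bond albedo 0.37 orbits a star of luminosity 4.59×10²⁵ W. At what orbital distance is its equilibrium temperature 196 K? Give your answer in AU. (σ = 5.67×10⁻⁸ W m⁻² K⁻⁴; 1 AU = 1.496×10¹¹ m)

d ≈ 0.554 AU

From T_eq⁴ = L(1−A)/(16πσd²): d = √[L(1−A)/(16πσT_eq⁴)].
d = √[4.59×10²⁵ × 0.63 / (16π × 5.67×10⁻⁸ × (196)⁴)] = 8.29×10¹⁰ m = 0.554 AU.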